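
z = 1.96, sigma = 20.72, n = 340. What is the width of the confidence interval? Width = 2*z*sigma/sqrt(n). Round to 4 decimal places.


width = 2*z*sigma/sqrt(n)
2*z*sigma = 2 * 1.96 * 20.72 = 81.2224
sqrt(340) ≈ 18.439089
width = 81.2224 / 18.439089 ≈ 4.404903

4.4049


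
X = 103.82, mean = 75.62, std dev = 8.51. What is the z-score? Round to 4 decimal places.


z = (X - mu) / sigma
X - mu = 103.82 - 75.62 = 28.2
z = 28.2 / 8.51 = 2820/851 ≈ 3.313749

3.3137


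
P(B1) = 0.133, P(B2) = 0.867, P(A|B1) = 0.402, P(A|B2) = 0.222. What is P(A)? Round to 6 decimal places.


P(A) = P(A|B1)*P(B1) + P(A|B2)*P(B2)
P(A|B1)*P(B1) = 0.402 * 0.133 = 0.053466
P(A|B2)*P(B2) = 0.222 * 0.867 = 0.192474
P(A) = 0.053466 + 0.192474 = 0.24594

0.245940


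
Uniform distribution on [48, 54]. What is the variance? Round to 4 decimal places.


Var = (b-a)^2 / 12
(b-a)^2 = (54 - 48)^2 = 36
Var = 36/12 = 3

3.0000


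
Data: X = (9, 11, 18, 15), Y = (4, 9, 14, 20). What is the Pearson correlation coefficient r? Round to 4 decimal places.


r = sum((xi-xbar)(yi-ybar)) / sqrt(sum((xi-xbar)^2) * sum((yi-ybar)^2))
n = 4, xbar = 53/4 = 13.25, ybar = 47/4 = 11.75
Sxy = sum((xi-xbar)(yi-ybar)) = 64.25
Sxx = sum((xi-xbar)^2) = 48.75
Syy = sum((yi-ybar)^2) = 140.75
sqrt(Sxx*Syy) ≈ 82.834549
r = Sxy / sqrt(Sxx*Syy) = 64.25 / 82.834549 ≈ 0.775643

0.7756


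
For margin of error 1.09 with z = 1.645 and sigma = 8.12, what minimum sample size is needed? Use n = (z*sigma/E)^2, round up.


z*sigma/E = 1.645 * 8.12 / 1.09 = 66787/5450 ≈ 12.254495
(z*sigma/E)^2 ≈ 150.172658
round up: n = 151

151


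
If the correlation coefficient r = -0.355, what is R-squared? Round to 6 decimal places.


R^2 = r^2 = (-0.355)^2 = 0.126025

0.126025


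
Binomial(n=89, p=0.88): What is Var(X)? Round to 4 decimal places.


Var = n*p*(1-p) = 89 * 0.88 * 0.12 = 9.3984

9.3984


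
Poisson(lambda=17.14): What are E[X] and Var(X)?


E[X] = Var(X) = lambda = 17.14

17.14, 17.14


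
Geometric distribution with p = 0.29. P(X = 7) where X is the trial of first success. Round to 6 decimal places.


P = (1-p)^(k-1) * p
(1-p)^(k-1) = 0.71^6 ≈ 0.1281003
P = 0.1281003 * 0.29 ≈ 0.03714908

0.037149


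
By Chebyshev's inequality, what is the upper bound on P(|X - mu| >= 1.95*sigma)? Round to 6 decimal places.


P <= 1/k^2
k^2 = 1.95^2 = 3.8025
1/k^2 = 1 / 3.8025 = 400/1521 ≈ 0.26298488

0.262985


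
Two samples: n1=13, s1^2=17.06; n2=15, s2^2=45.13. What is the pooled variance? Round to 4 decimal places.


sp^2 = ((n1-1)*s1^2 + (n2-1)*s2^2)/(n1+n2-2)
(n1-1)*s1^2 = 12 * 17.06 = 204.72
(n2-1)*s2^2 = 14 * 45.13 = 631.82
numerator = 204.72 + 631.82 = 836.54
n1+n2-2 = 26
sp^2 = 836.54 / 26 = 41827/1300 ≈ 32.174615

32.1746


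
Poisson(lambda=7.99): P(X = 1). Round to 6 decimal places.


P = e^(-lam) * lam^k / k!
e^(-7.99) ≈ 0.0003388341
lam^k = 7.99^1 = 7.99
k! = 1! = 1
P = 0.0003388341 * 7.99 / 1 ≈ 0.002707

0.002707


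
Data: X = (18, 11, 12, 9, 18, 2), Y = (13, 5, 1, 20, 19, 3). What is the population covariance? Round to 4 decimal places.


Cov = (1/n)*sum((xi-xbar)(yi-ybar))
n = 6, xbar = 70/6 = 35/3 ≈ 11.666667, ybar = 61/6 ≈ 10.166667
sum((xi-xbar)(yi-ybar)) = 352/3 ≈ 117.333333
Cov = 117.333333 / 6 = 176/9 ≈ 19.555556

19.5556


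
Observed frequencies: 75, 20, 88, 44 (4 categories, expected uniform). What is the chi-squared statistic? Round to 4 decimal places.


chi2 = sum((O-E)^2/E), E = total/4
total = 227, E = 227/4 = 56.75
(75 - 56.75)^2 / 56.75 = 333.0625 / 56.75 = 5329/908 ≈ 5.868943
(20 - 56.75)^2 / 56.75 = 1350.5625 / 56.75 = 21609/908 ≈ 23.798458
(88 - 56.75)^2 / 56.75 = 976.5625 / 56.75 = 15625/908 ≈ 17.208150
(44 - 56.75)^2 / 56.75 = 162.5625 / 56.75 = 2601/908 ≈ 2.864537
chi2 = 11291/227 ≈ 49.740088

49.7401


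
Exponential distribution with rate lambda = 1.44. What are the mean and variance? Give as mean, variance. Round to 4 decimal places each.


mean = 1/lam, var = 1/lam^2
mean = 1 / 1.44 = 25/36 ≈ 0.694444
lam^2 = 1.44^2 = 2.0736
var = 1 / 2.0736 = 625/1296 ≈ 0.482253

0.6944, 0.4823


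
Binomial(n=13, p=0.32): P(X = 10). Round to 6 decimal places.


P = C(n,k) * p^k * (1-p)^(n-k)
C(13,10) = 286
p^k = 0.32^10 ≈ 0.00001125900
(1-p)^(n-k) = 0.68^3 = 0.314432
P = 286 * 0.00001125900 * 0.314432 ≈ 0.001012

0.001012


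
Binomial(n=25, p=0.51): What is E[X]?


E[X] = n*p = 25 * 0.51 = 12.75

12.75


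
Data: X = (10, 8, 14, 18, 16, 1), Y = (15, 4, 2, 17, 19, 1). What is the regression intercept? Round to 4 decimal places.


a = ybar - b*xbar, where b = sum((xi-xbar)(yi-ybar)) / sum((xi-xbar)^2)
n = 6, xbar = 67/6 ≈ 11.166667, ybar = 58/6 = 29/3 ≈ 9.666667
Sxy = sum((xi-xbar)(yi-ybar)) = 520/3 ≈ 173.333333
Sxx = sum((xi-xbar)^2) = 1157/6 ≈ 192.833333
b = Sxy / Sxx = 80/89 ≈ 0.898876
a = 9.666667 - 0.898876 * 11.166667 = -33/89 ≈ -0.370787

-0.3708


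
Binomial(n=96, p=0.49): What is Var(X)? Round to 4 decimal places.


Var = n*p*(1-p) = 96 * 0.49 * 0.51 = 23.9904

23.9904


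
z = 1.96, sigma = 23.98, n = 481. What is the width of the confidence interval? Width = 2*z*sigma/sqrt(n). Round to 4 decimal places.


width = 2*z*sigma/sqrt(n)
2*z*sigma = 2 * 1.96 * 23.98 = 94.0016
sqrt(481) ≈ 21.931712
width = 94.0016 / 21.931712 ≈ 4.286104

4.2861


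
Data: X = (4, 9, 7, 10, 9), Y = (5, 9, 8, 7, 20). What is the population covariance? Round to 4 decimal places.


Cov = (1/n)*sum((xi-xbar)(yi-ybar))
n = 5, xbar = 39/5 = 7.8, ybar = 49/5 = 9.8
sum((xi-xbar)(yi-ybar)) = 24.8
Cov = 24.8 / 5 = 4.96

4.9600


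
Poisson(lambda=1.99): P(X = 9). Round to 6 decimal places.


P = e^(-lam) * lam^k / k!
e^(-1.99) ≈ 0.1366954
lam^k = 1.99^9 ≈ 489.415464
k! = 9! = 362880
P = 0.1366954 * 489.415464 / 362880 ≈ 0.000184

0.000184


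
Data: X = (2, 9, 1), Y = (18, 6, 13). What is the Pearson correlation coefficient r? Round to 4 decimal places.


r = sum((xi-xbar)(yi-ybar)) / sqrt(sum((xi-xbar)^2) * sum((yi-ybar)^2))
n = 3, xbar = 12/3 = 4, ybar = 37/3 ≈ 12.333333
Sxy = sum((xi-xbar)(yi-ybar)) = -45
Sxx = sum((xi-xbar)^2) = 38
Syy = sum((yi-ybar)^2) = 218/3 ≈ 72.666667
sqrt(Sxx*Syy) ≈ 52.548390
r = Sxy / sqrt(Sxx*Syy) = -45 / 52.548390 ≈ -0.856354

-0.8564


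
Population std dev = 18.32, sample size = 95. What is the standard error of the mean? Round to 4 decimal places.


SE = sigma / sqrt(n)
sqrt(95) ≈ 9.746794
SE = 18.32 / 9.746794 ≈ 1.879592

1.8796


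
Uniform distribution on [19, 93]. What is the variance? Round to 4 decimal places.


Var = (b-a)^2 / 12
(b-a)^2 = (93 - 19)^2 = 5476
Var = 5476/12 ≈ 456.333333

456.3333


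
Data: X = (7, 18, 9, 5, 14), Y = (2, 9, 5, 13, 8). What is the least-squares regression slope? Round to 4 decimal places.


b = sum((xi-xbar)(yi-ybar)) / sum((xi-xbar)^2)
n = 5, xbar = 53/5 = 10.6, ybar = 37/5 = 7.4
Sxy = sum((xi-xbar)(yi-ybar)) = 5.8
Sxx = sum((xi-xbar)^2) = 113.2
b = Sxy / Sxx = 29/566 ≈ 0.051237

0.0512


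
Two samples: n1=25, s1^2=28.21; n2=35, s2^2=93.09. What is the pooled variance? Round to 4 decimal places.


sp^2 = ((n1-1)*s1^2 + (n2-1)*s2^2)/(n1+n2-2)
(n1-1)*s1^2 = 24 * 28.21 = 677.04
(n2-1)*s2^2 = 34 * 93.09 = 3165.06
numerator = 677.04 + 3165.06 = 3842.1
n1+n2-2 = 58
sp^2 = 3842.1 / 58 = 38421/580 ≈ 66.243103

66.2431


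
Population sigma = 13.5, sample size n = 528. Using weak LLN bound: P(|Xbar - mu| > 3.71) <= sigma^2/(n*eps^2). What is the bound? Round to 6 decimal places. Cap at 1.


bound = min(1, sigma^2/(n*eps^2))
sigma^2 = 13.5^2 = 182.25
n*eps^2 = 528 * 3.71^2 = 528 * 13.7641 = 7267.4448
sigma^2/(n*eps^2) = 182.25 / 7267.4448 ≈ 0.02507759

0.025078


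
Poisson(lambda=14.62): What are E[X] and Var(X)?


E[X] = Var(X) = lambda = 14.62

14.62, 14.62


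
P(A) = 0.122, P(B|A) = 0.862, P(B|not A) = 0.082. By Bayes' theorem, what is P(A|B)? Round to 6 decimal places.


P(A|B) = P(B|A)*P(A) / P(B), P(B) = P(B|A)*P(A) + P(B|not A)*P(not A)
P(B|A)*P(A) = 0.862 * 0.122 = 0.105164
P(B|not A)*P(not A) = 0.082 * 0.878 = 0.071996
P(B) = 0.105164 + 0.071996 = 0.17716
P(A|B) = 0.105164 / 0.17716 ≈ 0.59361030

0.593610


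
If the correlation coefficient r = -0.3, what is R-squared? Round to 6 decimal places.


R^2 = r^2 = (-0.3)^2 = 0.09

0.090000


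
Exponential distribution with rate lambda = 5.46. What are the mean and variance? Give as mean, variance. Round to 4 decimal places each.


mean = 1/lam, var = 1/lam^2
mean = 1 / 5.46 = 50/273 ≈ 0.183150
lam^2 = 5.46^2 = 29.8116
var = 1 / 29.8116 ≈ 0.033544

0.1832, 0.0335


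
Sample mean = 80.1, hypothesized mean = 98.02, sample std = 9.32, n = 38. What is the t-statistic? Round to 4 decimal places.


t = (xbar - mu0) / (s/sqrt(n))
xbar - mu0 = 80.1 - 98.02 = -17.92
sqrt(38) ≈ 6.16441400
s/sqrt(n) = 9.32 / 6.16441400 ≈ 1.51190364
t = -17.92 / 1.51190364 ≈ -11.852607

-11.8526


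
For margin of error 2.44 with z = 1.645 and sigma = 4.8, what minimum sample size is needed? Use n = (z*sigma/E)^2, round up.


z*sigma/E = 1.645 * 4.8 / 2.44 = 987/305 ≈ 3.236066
(z*sigma/E)^2 ≈ 10.472120
round up: n = 11

11


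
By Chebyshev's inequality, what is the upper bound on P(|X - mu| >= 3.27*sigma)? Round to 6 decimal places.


P <= 1/k^2
k^2 = 3.27^2 = 10.6929
1/k^2 = 1 / 10.6929 ≈ 0.09352000

0.093520


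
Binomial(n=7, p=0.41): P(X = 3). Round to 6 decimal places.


P = C(n,k) * p^k * (1-p)^(n-k)
C(7,3) = 35
p^k = 0.41^3 = 0.068921
(1-p)^(n-k) = 0.59^4 ≈ 0.1211736
P = 35 * 0.068921 * 0.1211736 ≈ 0.292299

0.292299


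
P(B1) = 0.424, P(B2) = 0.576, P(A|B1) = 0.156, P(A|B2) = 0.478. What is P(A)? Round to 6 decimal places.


P(A) = P(A|B1)*P(B1) + P(A|B2)*P(B2)
P(A|B1)*P(B1) = 0.156 * 0.424 = 0.066144
P(A|B2)*P(B2) = 0.478 * 0.576 = 0.275328
P(A) = 0.066144 + 0.275328 = 0.341472

0.341472


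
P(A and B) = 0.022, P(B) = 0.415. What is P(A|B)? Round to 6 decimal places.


P(A|B) = P(A and B) / P(B) = 0.022 / 0.415 = 22/415 ≈ 0.05301205

0.053012


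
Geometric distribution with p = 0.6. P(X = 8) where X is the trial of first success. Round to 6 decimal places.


P = (1-p)^(k-1) * p
(1-p)^(k-1) = 0.4^7 = 0.0016384
P = 0.0016384 * 0.6 = 0.00098304

0.000983


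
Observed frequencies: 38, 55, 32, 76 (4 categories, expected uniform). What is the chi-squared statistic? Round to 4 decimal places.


chi2 = sum((O-E)^2/E), E = total/4
total = 201, E = 201/4 = 50.25
(38 - 50.25)^2 / 50.25 = 150.0625 / 50.25 = 2401/804 ≈ 2.986318
(55 - 50.25)^2 / 50.25 = 22.5625 / 50.25 = 361/804 ≈ 0.449005
(32 - 50.25)^2 / 50.25 = 333.0625 / 50.25 = 5329/804 ≈ 6.628109
(76 - 50.25)^2 / 50.25 = 663.0625 / 50.25 = 10609/804 ≈ 13.195274
chi2 = 4675/201 ≈ 23.258706

23.2587


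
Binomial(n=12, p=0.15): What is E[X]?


E[X] = n*p = 12 * 0.15 = 1.8

1.8


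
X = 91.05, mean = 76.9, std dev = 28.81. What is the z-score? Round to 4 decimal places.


z = (X - mu) / sigma
X - mu = 91.05 - 76.9 = 14.15
z = 14.15 / 28.81 = 1415/2881 ≈ 0.491149

0.4911


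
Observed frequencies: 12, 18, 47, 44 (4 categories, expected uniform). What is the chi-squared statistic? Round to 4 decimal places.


chi2 = sum((O-E)^2/E), E = total/4
total = 121, E = 121/4 = 30.25
(12 - 30.25)^2 / 30.25 = 333.0625 / 30.25 = 5329/484 ≈ 11.010331
(18 - 30.25)^2 / 30.25 = 150.0625 / 30.25 = 2401/484 ≈ 4.960744
(47 - 30.25)^2 / 30.25 = 280.5625 / 30.25 = 4489/484 ≈ 9.274793
(44 - 30.25)^2 / 30.25 = 189.0625 / 30.25 = 6.25
chi2 = 3811/121 ≈ 31.495868

31.4959


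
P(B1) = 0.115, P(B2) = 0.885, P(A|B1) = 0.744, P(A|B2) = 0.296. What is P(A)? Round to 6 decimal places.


P(A) = P(A|B1)*P(B1) + P(A|B2)*P(B2)
P(A|B1)*P(B1) = 0.744 * 0.115 = 0.08556
P(A|B2)*P(B2) = 0.296 * 0.885 = 0.26196
P(A) = 0.08556 + 0.26196 = 0.34752

0.347520


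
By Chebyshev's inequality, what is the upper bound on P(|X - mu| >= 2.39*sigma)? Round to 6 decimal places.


P <= 1/k^2
k^2 = 2.39^2 = 5.7121
1/k^2 = 1 / 5.7121 ≈ 0.17506696

0.175067


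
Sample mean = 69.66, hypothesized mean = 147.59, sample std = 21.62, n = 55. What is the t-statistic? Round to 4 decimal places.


t = (xbar - mu0) / (s/sqrt(n))
xbar - mu0 = 69.66 - 147.59 = -77.93
sqrt(55) ≈ 7.41619849
s/sqrt(n) = 21.62 / 7.41619849 ≈ 2.91524021
t = -77.93 / 2.91524021 ≈ -26.731931

-26.7319


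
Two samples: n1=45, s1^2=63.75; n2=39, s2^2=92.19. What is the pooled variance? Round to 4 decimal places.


sp^2 = ((n1-1)*s1^2 + (n2-1)*s2^2)/(n1+n2-2)
(n1-1)*s1^2 = 44 * 63.75 = 2805
(n2-1)*s2^2 = 38 * 92.19 = 3503.22
numerator = 2805 + 3503.22 = 6308.22
n1+n2-2 = 82
sp^2 = 6308.22 / 82 = 315411/4100 ≈ 76.929512

76.9295


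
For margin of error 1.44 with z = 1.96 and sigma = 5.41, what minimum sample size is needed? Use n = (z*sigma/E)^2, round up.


z*sigma/E = 1.96 * 5.41 / 1.44 = 26509/3600 ≈ 7.363611
(z*sigma/E)^2 ≈ 54.222769
round up: n = 55

55


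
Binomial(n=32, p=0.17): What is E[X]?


E[X] = n*p = 32 * 0.17 = 5.44

5.44


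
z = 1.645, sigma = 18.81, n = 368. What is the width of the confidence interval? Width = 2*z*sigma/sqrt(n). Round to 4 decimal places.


width = 2*z*sigma/sqrt(n)
2*z*sigma = 2 * 1.645 * 18.81 = 61.8849
sqrt(368) ≈ 19.183326
width = 61.8849 / 19.183326 ≈ 3.225973

3.2260


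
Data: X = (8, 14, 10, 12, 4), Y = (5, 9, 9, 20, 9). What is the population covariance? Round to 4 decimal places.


Cov = (1/n)*sum((xi-xbar)(yi-ybar))
n = 5, xbar = 48/5 = 9.6, ybar = 52/5 = 10.4
sum((xi-xbar)(yi-ybar)) = 32.8
Cov = 32.8 / 5 = 6.56

6.5600


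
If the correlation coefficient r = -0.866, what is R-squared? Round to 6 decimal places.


R^2 = r^2 = (-0.866)^2 = 0.749956

0.749956


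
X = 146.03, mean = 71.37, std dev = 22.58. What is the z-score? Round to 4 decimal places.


z = (X - mu) / sigma
X - mu = 146.03 - 71.37 = 74.66
z = 74.66 / 22.58 = 3733/1129 ≈ 3.306466

3.3065


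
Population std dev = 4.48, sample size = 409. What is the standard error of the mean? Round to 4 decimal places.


SE = sigma / sqrt(n)
sqrt(409) ≈ 20.223748
SE = 4.48 / 20.223748 ≈ 0.221522

0.2215


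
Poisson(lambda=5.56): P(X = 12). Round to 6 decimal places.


P = e^(-lam) * lam^k / k!
e^(-5.56) ≈ 0.003848776
lam^k = 5.56^12 ≈ 872765356.346311
k! = 12! = 479001600
P = 0.003848776 * 872765356.346311 / 479001600 ≈ 0.007013

0.007013


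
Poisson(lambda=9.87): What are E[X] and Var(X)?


E[X] = Var(X) = lambda = 9.87

9.87, 9.87


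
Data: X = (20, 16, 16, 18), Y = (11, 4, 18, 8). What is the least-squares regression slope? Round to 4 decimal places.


b = sum((xi-xbar)(yi-ybar)) / sum((xi-xbar)^2)
n = 4, xbar = 70/4 = 17.5, ybar = 41/4 = 10.25
Sxy = sum((xi-xbar)(yi-ybar)) = -1.5
Sxx = sum((xi-xbar)^2) = 11
b = Sxy / Sxx = -3/22 ≈ -0.136364

-0.1364


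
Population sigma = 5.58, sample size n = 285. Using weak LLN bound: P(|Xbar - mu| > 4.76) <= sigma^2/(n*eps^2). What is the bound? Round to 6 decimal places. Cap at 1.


bound = min(1, sigma^2/(n*eps^2))
sigma^2 = 5.58^2 = 31.1364
n*eps^2 = 285 * 4.76^2 = 285 * 22.6576 = 6457.416
sigma^2/(n*eps^2) = 31.1364 / 6457.416 ≈ 0.00482180

0.004822


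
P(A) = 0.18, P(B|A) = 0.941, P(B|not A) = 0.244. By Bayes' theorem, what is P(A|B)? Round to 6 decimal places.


P(A|B) = P(B|A)*P(A) / P(B), P(B) = P(B|A)*P(A) + P(B|not A)*P(not A)
P(B|A)*P(A) = 0.941 * 0.18 = 0.16938
P(B|not A)*P(not A) = 0.244 * 0.82 = 0.20008
P(B) = 0.16938 + 0.20008 = 0.36946
P(A|B) = 0.16938 / 0.36946 ≈ 0.45845288

0.458453


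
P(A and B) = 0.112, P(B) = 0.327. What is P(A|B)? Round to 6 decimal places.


P(A|B) = P(A and B) / P(B) = 0.112 / 0.327 = 112/327 ≈ 0.34250765

0.342508


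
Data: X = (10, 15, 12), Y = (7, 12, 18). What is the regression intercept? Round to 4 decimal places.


a = ybar - b*xbar, where b = sum((xi-xbar)(yi-ybar)) / sum((xi-xbar)^2)
n = 3, xbar = 37/3 ≈ 12.333333, ybar = 37/3 ≈ 12.333333
Sxy = sum((xi-xbar)(yi-ybar)) = 29/3 ≈ 9.666667
Sxx = sum((xi-xbar)^2) = 38/3 ≈ 12.666667
b = Sxy / Sxx = 29/38 ≈ 0.763158
a = 12.333333 - 0.763158 * 12.333333 = 111/38 ≈ 2.921053

2.9211


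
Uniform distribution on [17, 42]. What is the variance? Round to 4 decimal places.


Var = (b-a)^2 / 12
(b-a)^2 = (42 - 17)^2 = 625
Var = 625/12 ≈ 52.083333

52.0833


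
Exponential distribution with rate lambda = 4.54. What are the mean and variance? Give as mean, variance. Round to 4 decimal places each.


mean = 1/lam, var = 1/lam^2
mean = 1 / 4.54 = 50/227 ≈ 0.220264
lam^2 = 4.54^2 = 20.6116
var = 1 / 20.6116 ≈ 0.048516

0.2203, 0.0485


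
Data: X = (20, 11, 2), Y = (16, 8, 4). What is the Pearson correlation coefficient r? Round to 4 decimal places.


r = sum((xi-xbar)(yi-ybar)) / sqrt(sum((xi-xbar)^2) * sum((yi-ybar)^2))
n = 3, xbar = 33/3 = 11, ybar = 28/3 ≈ 9.333333
Sxy = sum((xi-xbar)(yi-ybar)) = 108
Sxx = sum((xi-xbar)^2) = 162
Syy = sum((yi-ybar)^2) = 224/3 ≈ 74.666667
sqrt(Sxx*Syy) ≈ 109.981817
r = Sxy / sqrt(Sxx*Syy) = 108 / 109.981817 ≈ 0.981981

0.9820


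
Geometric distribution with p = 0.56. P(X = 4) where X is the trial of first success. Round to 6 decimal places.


P = (1-p)^(k-1) * p
(1-p)^(k-1) = 0.44^3 = 0.085184
P = 0.085184 * 0.56 = 0.04770304

0.047703


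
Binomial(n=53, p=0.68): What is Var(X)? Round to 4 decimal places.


Var = n*p*(1-p) = 53 * 0.68 * 0.32 = 11.5328

11.5328


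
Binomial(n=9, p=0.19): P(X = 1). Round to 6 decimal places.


P = C(n,k) * p^k * (1-p)^(n-k)
C(9,1) = 9
p^k = 0.19^1 = 0.19
(1-p)^(n-k) = 0.81^8 ≈ 0.1853020
P = 9 * 0.19 * 0.1853020 ≈ 0.316866

0.316866


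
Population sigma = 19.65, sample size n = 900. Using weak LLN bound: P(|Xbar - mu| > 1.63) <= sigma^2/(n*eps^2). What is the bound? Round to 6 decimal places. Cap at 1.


bound = min(1, sigma^2/(n*eps^2))
sigma^2 = 19.65^2 = 386.1225
n*eps^2 = 900 * 1.63^2 = 900 * 2.6569 = 2391.21
sigma^2/(n*eps^2) = 386.1225 / 2391.21 ≈ 0.16147578

0.161476


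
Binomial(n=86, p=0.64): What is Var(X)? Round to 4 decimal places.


Var = n*p*(1-p) = 86 * 0.64 * 0.36 = 19.8144

19.8144


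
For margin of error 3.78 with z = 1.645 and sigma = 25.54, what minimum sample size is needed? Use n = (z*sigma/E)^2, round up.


z*sigma/E = 1.645 * 25.54 / 3.78 = 60019/5400 ≈ 11.114630
(z*sigma/E)^2 ≈ 123.534992
round up: n = 124

124


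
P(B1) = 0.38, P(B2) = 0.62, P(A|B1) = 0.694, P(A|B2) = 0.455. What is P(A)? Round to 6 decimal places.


P(A) = P(A|B1)*P(B1) + P(A|B2)*P(B2)
P(A|B1)*P(B1) = 0.694 * 0.38 = 0.26372
P(A|B2)*P(B2) = 0.455 * 0.62 = 0.2821
P(A) = 0.26372 + 0.2821 = 0.54582

0.545820


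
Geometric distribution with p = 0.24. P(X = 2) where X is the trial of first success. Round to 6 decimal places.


P = (1-p)^(k-1) * p
(1-p)^(k-1) = 0.76^1 = 0.76
P = 0.76 * 0.24 = 0.1824

0.182400


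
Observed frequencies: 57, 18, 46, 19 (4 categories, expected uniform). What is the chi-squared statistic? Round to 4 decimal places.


chi2 = sum((O-E)^2/E), E = total/4
total = 140, E = 140/4 = 35
(57 - 35)^2 / 35 = 484 / 35 = 484/35 ≈ 13.828571
(18 - 35)^2 / 35 = 289 / 35 = 289/35 ≈ 8.257143
(46 - 35)^2 / 35 = 121 / 35 = 121/35 ≈ 3.457143
(19 - 35)^2 / 35 = 256 / 35 = 256/35 ≈ 7.314286
chi2 = 230/7 ≈ 32.857143

32.8571


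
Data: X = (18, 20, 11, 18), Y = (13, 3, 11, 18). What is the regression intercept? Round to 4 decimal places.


a = ybar - b*xbar, where b = sum((xi-xbar)(yi-ybar)) / sum((xi-xbar)^2)
n = 4, xbar = 67/4 = 16.75, ybar = 45/4 = 11.25
Sxy = sum((xi-xbar)(yi-ybar)) = -14.75
Sxx = sum((xi-xbar)^2) = 46.75
b = Sxy / Sxx = -59/187 ≈ -0.315508
a = 11.25 - (-0.315508) * 16.75 = 3092/187 ≈ 16.534759

16.5348


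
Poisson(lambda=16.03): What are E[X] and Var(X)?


E[X] = Var(X) = lambda = 16.03

16.03, 16.03


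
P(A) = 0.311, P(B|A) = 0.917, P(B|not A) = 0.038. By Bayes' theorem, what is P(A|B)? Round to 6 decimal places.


P(A|B) = P(B|A)*P(A) / P(B), P(B) = P(B|A)*P(A) + P(B|not A)*P(not A)
P(B|A)*P(A) = 0.917 * 0.311 = 0.285187
P(B|not A)*P(not A) = 0.038 * 0.689 = 0.026182
P(B) = 0.285187 + 0.026182 = 0.311369
P(A|B) = 0.285187 / 0.311369 ≈ 0.91591327

0.915913


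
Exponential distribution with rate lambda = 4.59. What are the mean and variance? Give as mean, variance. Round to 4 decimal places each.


mean = 1/lam, var = 1/lam^2
mean = 1 / 4.59 = 100/459 ≈ 0.217865
lam^2 = 4.59^2 = 21.0681
var = 1 / 21.0681 ≈ 0.047465

0.2179, 0.0475


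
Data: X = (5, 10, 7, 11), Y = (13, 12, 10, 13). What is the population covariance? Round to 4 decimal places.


Cov = (1/n)*sum((xi-xbar)(yi-ybar))
n = 4, xbar = 33/4 = 8.25, ybar = 48/4 = 12
sum((xi-xbar)(yi-ybar)) = 2
Cov = 2 / 4 = 0.5

0.5000


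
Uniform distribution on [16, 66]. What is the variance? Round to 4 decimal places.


Var = (b-a)^2 / 12
(b-a)^2 = (66 - 16)^2 = 2500
Var = 2500/12 ≈ 208.333333

208.3333


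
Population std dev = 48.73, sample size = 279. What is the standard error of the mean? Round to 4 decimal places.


SE = sigma / sqrt(n)
sqrt(279) ≈ 16.703293
SE = 48.73 / 16.703293 ≈ 2.917389

2.9174


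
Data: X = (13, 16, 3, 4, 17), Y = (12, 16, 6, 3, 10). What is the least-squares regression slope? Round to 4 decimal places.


b = sum((xi-xbar)(yi-ybar)) / sum((xi-xbar)^2)
n = 5, xbar = 53/5 = 10.6, ybar = 47/5 = 9.4
Sxy = sum((xi-xbar)(yi-ybar)) = 113.8
Sxx = sum((xi-xbar)^2) = 177.2
b = Sxy / Sxx = 569/886 ≈ 0.642212

0.6422


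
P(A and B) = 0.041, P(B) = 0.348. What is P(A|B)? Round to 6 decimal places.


P(A|B) = P(A and B) / P(B) = 0.041 / 0.348 = 41/348 ≈ 0.11781609

0.117816


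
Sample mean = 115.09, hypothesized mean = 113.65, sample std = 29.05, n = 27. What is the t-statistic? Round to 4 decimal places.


t = (xbar - mu0) / (s/sqrt(n))
xbar - mu0 = 115.09 - 113.65 = 1.44
sqrt(27) ≈ 5.19615242
s/sqrt(n) = 29.05 / 5.19615242 ≈ 5.59067511
t = 1.44 / 5.59067511 ≈ 0.257572

0.2576


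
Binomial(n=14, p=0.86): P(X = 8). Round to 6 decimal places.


P = C(n,k) * p^k * (1-p)^(n-k)
C(14,8) = 3003
p^k = 0.86^8 ≈ 0.2992179
(1-p)^(n-k) = 0.14^6 = 0.000007529536
P = 3003 * 0.2992179 * 0.000007529536 ≈ 0.006766

0.006766


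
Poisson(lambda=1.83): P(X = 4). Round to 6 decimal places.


P = e^(-lam) * lam^k / k!
e^(-1.83) ≈ 0.1604136
lam^k = 1.83^4 ≈ 11.215131
k! = 4! = 24
P = 0.1604136 * 11.215131 / 24 ≈ 0.074961

0.074961


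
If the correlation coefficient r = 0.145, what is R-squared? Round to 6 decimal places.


R^2 = r^2 = (0.145)^2 = 0.021025

0.021025


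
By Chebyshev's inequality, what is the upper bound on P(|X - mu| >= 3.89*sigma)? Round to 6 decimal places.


P <= 1/k^2
k^2 = 3.89^2 = 15.1321
1/k^2 = 1 / 15.1321 ≈ 0.06608468

0.066085


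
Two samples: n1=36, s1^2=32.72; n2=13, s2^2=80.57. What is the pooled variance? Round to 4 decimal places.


sp^2 = ((n1-1)*s1^2 + (n2-1)*s2^2)/(n1+n2-2)
(n1-1)*s1^2 = 35 * 32.72 = 1145.2
(n2-1)*s2^2 = 12 * 80.57 = 966.84
numerator = 1145.2 + 966.84 = 2112.04
n1+n2-2 = 47
sp^2 = 2112.04 / 47 = 52801/1175 ≈ 44.937021

44.9370


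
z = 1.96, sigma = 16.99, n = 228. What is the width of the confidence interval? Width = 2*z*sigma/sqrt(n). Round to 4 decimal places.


width = 2*z*sigma/sqrt(n)
2*z*sigma = 2 * 1.96 * 16.99 = 66.6008
sqrt(228) ≈ 15.099669
width = 66.6008 / 15.099669 ≈ 4.410746

4.4107


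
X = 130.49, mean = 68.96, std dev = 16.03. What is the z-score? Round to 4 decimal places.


z = (X - mu) / sigma
X - mu = 130.49 - 68.96 = 61.53
z = 61.53 / 16.03 = 879/229 ≈ 3.838428

3.8384


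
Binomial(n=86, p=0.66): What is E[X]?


E[X] = n*p = 86 * 0.66 = 56.76

56.76


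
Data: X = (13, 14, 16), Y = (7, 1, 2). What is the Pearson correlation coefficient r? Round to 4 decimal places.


r = sum((xi-xbar)(yi-ybar)) / sqrt(sum((xi-xbar)^2) * sum((yi-ybar)^2))
n = 3, xbar = 43/3 ≈ 14.333333, ybar = 10/3 ≈ 3.333333
Sxy = sum((xi-xbar)(yi-ybar)) = -19/3 ≈ -6.333333
Sxx = sum((xi-xbar)^2) = 14/3 ≈ 4.666667
Syy = sum((yi-ybar)^2) = 62/3 ≈ 20.666667
sqrt(Sxx*Syy) ≈ 9.820613
r = Sxy / sqrt(Sxx*Syy) = -6.333333 / 9.820613 ≈ -0.644902

-0.6449


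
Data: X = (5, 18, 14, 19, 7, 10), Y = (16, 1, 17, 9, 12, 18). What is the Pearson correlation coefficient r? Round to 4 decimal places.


r = sum((xi-xbar)(yi-ybar)) / sqrt(sum((xi-xbar)^2) * sum((yi-ybar)^2))
n = 6, xbar = 73/6 ≈ 12.166667, ybar = 73/6 ≈ 12.166667
Sxy = sum((xi-xbar)(yi-ybar)) = -703/6 ≈ -117.166667
Sxx = sum((xi-xbar)^2) = 1001/6 ≈ 166.833333
Syy = sum((yi-ybar)^2) = 1241/6 ≈ 206.833333
sqrt(Sxx*Syy) ≈ 185.759776
r = Sxy / sqrt(Sxx*Syy) = -117.166667 / 185.759776 ≈ -0.630743

-0.6307


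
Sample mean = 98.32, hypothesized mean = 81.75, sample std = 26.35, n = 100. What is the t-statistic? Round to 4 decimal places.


t = (xbar - mu0) / (s/sqrt(n))
xbar - mu0 = 98.32 - 81.75 = 16.57
sqrt(100) = 10
s/sqrt(n) = 26.35 / 10 = 2.635
t = 16.57 / 2.635 = 3314/527 ≈ 6.288425

6.2884


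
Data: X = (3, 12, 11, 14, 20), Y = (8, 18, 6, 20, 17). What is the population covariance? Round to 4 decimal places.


Cov = (1/n)*sum((xi-xbar)(yi-ybar))
n = 5, xbar = 60/5 = 12, ybar = 69/5 = 13.8
sum((xi-xbar)(yi-ybar)) = 98
Cov = 98 / 5 = 19.6

19.6000


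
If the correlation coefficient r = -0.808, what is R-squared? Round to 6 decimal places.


R^2 = r^2 = (-0.808)^2 = 0.652864

0.652864


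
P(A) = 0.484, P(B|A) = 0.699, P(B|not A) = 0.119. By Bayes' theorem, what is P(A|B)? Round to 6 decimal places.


P(A|B) = P(B|A)*P(A) / P(B), P(B) = P(B|A)*P(A) + P(B|not A)*P(not A)
P(B|A)*P(A) = 0.699 * 0.484 = 0.338316
P(B|not A)*P(not A) = 0.119 * 0.516 = 0.061404
P(B) = 0.338316 + 0.061404 = 0.39972
P(A|B) = 0.338316 / 0.39972 ≈ 0.84638247

0.846382


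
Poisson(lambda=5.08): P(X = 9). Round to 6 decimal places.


P = e^(-lam) * lam^k / k!
e^(-5.08) ≈ 0.006219909
lam^k = 5.08^9 ≈ 2253063.388819
k! = 9! = 362880
P = 0.006219909 * 2253063.388819 / 362880 ≈ 0.038618

0.038618


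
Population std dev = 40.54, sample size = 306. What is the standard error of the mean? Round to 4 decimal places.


SE = sigma / sqrt(n)
sqrt(306) ≈ 17.492856
SE = 40.54 / 17.492856 ≈ 2.317518

2.3175


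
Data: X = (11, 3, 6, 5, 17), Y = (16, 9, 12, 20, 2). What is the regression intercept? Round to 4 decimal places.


a = ybar - b*xbar, where b = sum((xi-xbar)(yi-ybar)) / sum((xi-xbar)^2)
n = 5, xbar = 42/5 = 8.4, ybar = 59/5 = 11.8
Sxy = sum((xi-xbar)(yi-ybar)) = -86.6
Sxx = sum((xi-xbar)^2) = 127.2
b = Sxy / Sxx = -433/636 ≈ -0.680818
a = 11.8 - (-0.680818) * 8.4 = 1857/106 ≈ 17.518868

17.5189


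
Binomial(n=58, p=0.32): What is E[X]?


E[X] = n*p = 58 * 0.32 = 18.56

18.56


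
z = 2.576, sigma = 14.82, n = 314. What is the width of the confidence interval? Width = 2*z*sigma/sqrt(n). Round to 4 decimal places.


width = 2*z*sigma/sqrt(n)
2*z*sigma = 2 * 2.576 * 14.82 = 76.35264
sqrt(314) ≈ 17.720045
width = 76.35264 / 17.720045 ≈ 4.308829

4.3088


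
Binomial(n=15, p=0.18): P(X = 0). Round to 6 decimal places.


P = C(n,k) * p^k * (1-p)^(n-k)
C(15,0) = 1
p^k = 0.18^0 = 1
(1-p)^(n-k) = 0.82^15 ≈ 0.05095746
P = 1 * 1 * 0.05095746 ≈ 0.050957

0.050957


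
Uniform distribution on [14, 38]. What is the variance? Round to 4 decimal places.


Var = (b-a)^2 / 12
(b-a)^2 = (38 - 14)^2 = 576
Var = 576/12 = 48

48.0000


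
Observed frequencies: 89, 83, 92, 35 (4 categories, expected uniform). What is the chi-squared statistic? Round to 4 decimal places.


chi2 = sum((O-E)^2/E), E = total/4
total = 299, E = 299/4 = 74.75
(89 - 74.75)^2 / 74.75 = 203.0625 / 74.75 = 3249/1196 ≈ 2.716555
(83 - 74.75)^2 / 74.75 = 68.0625 / 74.75 = 1089/1196 ≈ 0.910535
(92 - 74.75)^2 / 74.75 = 297.5625 / 74.75 = 207/52 ≈ 3.980769
(35 - 74.75)^2 / 74.75 = 1580.0625 / 74.75 = 25281/1196 ≈ 21.137960
chi2 = 8595/299 ≈ 28.745819

28.7458


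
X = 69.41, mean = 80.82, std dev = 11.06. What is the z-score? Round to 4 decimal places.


z = (X - mu) / sigma
X - mu = 69.41 - 80.82 = -11.41
z = -11.41 / 11.06 = -163/158 ≈ -1.031646

-1.0316


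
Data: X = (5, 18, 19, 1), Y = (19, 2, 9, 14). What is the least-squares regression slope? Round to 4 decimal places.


b = sum((xi-xbar)(yi-ybar)) / sum((xi-xbar)^2)
n = 4, xbar = 43/4 = 10.75, ybar = 44/4 = 11
Sxy = sum((xi-xbar)(yi-ybar)) = -157
Sxx = sum((xi-xbar)^2) = 248.75
b = Sxy / Sxx = -628/995 ≈ -0.631156

-0.6312


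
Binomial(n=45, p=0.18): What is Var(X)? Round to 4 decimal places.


Var = n*p*(1-p) = 45 * 0.18 * 0.82 = 6.642

6.6420


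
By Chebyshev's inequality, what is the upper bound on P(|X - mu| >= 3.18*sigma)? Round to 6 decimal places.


P <= 1/k^2
k^2 = 3.18^2 = 10.1124
1/k^2 = 1 / 10.1124 ≈ 0.09888849

0.098888


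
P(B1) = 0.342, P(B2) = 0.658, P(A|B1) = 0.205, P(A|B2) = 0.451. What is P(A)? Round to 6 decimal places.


P(A) = P(A|B1)*P(B1) + P(A|B2)*P(B2)
P(A|B1)*P(B1) = 0.205 * 0.342 = 0.07011
P(A|B2)*P(B2) = 0.451 * 0.658 = 0.296758
P(A) = 0.07011 + 0.296758 = 0.366868

0.366868


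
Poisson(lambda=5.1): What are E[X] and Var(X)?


E[X] = Var(X) = lambda = 5.1

5.1, 5.1


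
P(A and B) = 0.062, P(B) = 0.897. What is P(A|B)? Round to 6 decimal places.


P(A|B) = P(A and B) / P(B) = 0.062 / 0.897 = 62/897 ≈ 0.06911929

0.069119


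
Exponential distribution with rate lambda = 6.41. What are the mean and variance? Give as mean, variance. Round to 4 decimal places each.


mean = 1/lam, var = 1/lam^2
mean = 1 / 6.41 = 100/641 ≈ 0.156006
lam^2 = 6.41^2 = 41.0881
var = 1 / 41.0881 ≈ 0.024338

0.1560, 0.0243


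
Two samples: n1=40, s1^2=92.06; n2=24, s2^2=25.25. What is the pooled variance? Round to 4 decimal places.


sp^2 = ((n1-1)*s1^2 + (n2-1)*s2^2)/(n1+n2-2)
(n1-1)*s1^2 = 39 * 92.06 = 3590.34
(n2-1)*s2^2 = 23 * 25.25 = 580.75
numerator = 3590.34 + 580.75 = 4171.09
n1+n2-2 = 62
sp^2 = 4171.09 / 62 = 417109/6200 ≈ 67.275645

67.2756


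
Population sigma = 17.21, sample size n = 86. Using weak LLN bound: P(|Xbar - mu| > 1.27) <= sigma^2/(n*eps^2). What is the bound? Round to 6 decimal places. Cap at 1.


bound = min(1, sigma^2/(n*eps^2))
sigma^2 = 17.21^2 = 296.1841
n*eps^2 = 86 * 1.27^2 = 86 * 1.6129 = 138.7094
sigma^2/(n*eps^2) = 296.1841 / 138.7094 ≈ 2.13528499
this exceeds 1, so the bound is capped at 1

1.000000


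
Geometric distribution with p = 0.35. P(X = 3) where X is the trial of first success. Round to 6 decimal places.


P = (1-p)^(k-1) * p
(1-p)^(k-1) = 0.65^2 = 0.4225
P = 0.4225 * 0.35 = 0.147875

0.147875


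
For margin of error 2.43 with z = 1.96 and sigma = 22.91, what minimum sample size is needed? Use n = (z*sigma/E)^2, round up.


z*sigma/E = 1.96 * 22.91 / 2.43 = 112259/6075 ≈ 18.478848
(z*sigma/E)^2 ≈ 341.467814
round up: n = 342

342


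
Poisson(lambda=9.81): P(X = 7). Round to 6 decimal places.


P = e^(-lam) * lam^k / k!
e^(-9.81) ≈ 0.00005489985
lam^k = 9.81^7 ≈ 8743454.445653
k! = 7! = 5040
P = 0.00005489985 * 8743454.445653 / 5040 ≈ 0.095241

0.095241


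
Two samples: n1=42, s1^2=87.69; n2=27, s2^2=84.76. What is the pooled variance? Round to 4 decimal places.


sp^2 = ((n1-1)*s1^2 + (n2-1)*s2^2)/(n1+n2-2)
(n1-1)*s1^2 = 41 * 87.69 = 3595.29
(n2-1)*s2^2 = 26 * 84.76 = 2203.76
numerator = 3595.29 + 2203.76 = 5799.05
n1+n2-2 = 67
sp^2 = 5799.05 / 67 = 115981/1340 ≈ 86.552985

86.5530


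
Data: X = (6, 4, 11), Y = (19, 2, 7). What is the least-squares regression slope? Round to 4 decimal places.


b = sum((xi-xbar)(yi-ybar)) / sum((xi-xbar)^2)
n = 3, xbar = 21/3 = 7, ybar = 28/3 ≈ 9.333333
Sxy = sum((xi-xbar)(yi-ybar)) = 3
Sxx = sum((xi-xbar)^2) = 26
b = Sxy / Sxx = 3/26 ≈ 0.115385

0.1154


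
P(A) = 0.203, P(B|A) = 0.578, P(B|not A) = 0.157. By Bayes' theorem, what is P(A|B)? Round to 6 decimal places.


P(A|B) = P(B|A)*P(A) / P(B), P(B) = P(B|A)*P(A) + P(B|not A)*P(not A)
P(B|A)*P(A) = 0.578 * 0.203 = 0.117334
P(B|not A)*P(not A) = 0.157 * 0.797 = 0.125129
P(B) = 0.117334 + 0.125129 = 0.242463
P(A|B) = 0.117334 / 0.242463 ≈ 0.48392538

0.483925


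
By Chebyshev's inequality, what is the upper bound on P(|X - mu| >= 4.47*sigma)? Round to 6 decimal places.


P <= 1/k^2
k^2 = 4.47^2 = 19.9809
1/k^2 = 1 / 19.9809 ≈ 0.05004780

0.050048


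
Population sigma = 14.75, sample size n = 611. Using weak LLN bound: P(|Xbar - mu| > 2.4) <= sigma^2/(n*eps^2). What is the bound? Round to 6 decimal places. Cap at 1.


bound = min(1, sigma^2/(n*eps^2))
sigma^2 = 14.75^2 = 217.5625
n*eps^2 = 611 * 2.4^2 = 611 * 5.76 = 3519.36
sigma^2/(n*eps^2) = 217.5625 / 3519.36 ≈ 0.06181877

0.061819


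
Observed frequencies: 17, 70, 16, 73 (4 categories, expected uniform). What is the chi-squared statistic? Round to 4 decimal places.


chi2 = sum((O-E)^2/E), E = total/4
total = 176, E = 176/4 = 44
(17 - 44)^2 / 44 = 729 / 44 = 729/44 ≈ 16.568182
(70 - 44)^2 / 44 = 676 / 44 = 169/11 ≈ 15.363636
(16 - 44)^2 / 44 = 784 / 44 = 196/11 ≈ 17.818182
(73 - 44)^2 / 44 = 841 / 44 = 841/44 ≈ 19.113636
chi2 = 1515/22 ≈ 68.863636

68.8636


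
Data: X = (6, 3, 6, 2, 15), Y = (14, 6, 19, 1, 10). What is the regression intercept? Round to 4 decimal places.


a = ybar - b*xbar, where b = sum((xi-xbar)(yi-ybar)) / sum((xi-xbar)^2)
n = 5, xbar = 32/5 = 6.4, ybar = 50/5 = 10
Sxy = sum((xi-xbar)(yi-ybar)) = 48
Sxx = sum((xi-xbar)^2) = 105.2
b = Sxy / Sxx = 120/263 ≈ 0.456274
a = 10 - 0.456274 * 6.4 = 1862/263 ≈ 7.079848

7.0798


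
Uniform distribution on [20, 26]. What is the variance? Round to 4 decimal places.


Var = (b-a)^2 / 12
(b-a)^2 = (26 - 20)^2 = 36
Var = 36/12 = 3

3.0000


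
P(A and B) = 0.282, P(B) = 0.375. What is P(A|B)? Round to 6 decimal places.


P(A|B) = P(A and B) / P(B) = 0.282 / 0.375 = 0.752

0.752000


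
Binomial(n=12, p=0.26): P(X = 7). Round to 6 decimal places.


P = C(n,k) * p^k * (1-p)^(n-k)
C(12,7) = 792
p^k = 0.26^7 ≈ 0.00008031810
(1-p)^(n-k) = 0.74^5 ≈ 0.2219007
P = 792 * 0.00008031810 * 0.2219007 ≈ 0.014116

0.014116


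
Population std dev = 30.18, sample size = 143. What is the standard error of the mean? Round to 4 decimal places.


SE = sigma / sqrt(n)
sqrt(143) ≈ 11.958261
SE = 30.18 / 11.958261 ≈ 2.523778

2.5238


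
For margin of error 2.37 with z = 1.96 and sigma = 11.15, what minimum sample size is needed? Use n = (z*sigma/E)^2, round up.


z*sigma/E = 1.96 * 11.15 / 2.37 = 10927/1185 ≈ 9.221097
(z*sigma/E)^2 ≈ 85.028631
round up: n = 86

86


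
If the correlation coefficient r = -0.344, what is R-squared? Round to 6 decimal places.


R^2 = r^2 = (-0.344)^2 = 0.118336

0.118336


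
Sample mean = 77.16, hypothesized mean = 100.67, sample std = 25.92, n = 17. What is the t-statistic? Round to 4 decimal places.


t = (xbar - mu0) / (s/sqrt(n))
xbar - mu0 = 77.16 - 100.67 = -23.51
sqrt(17) ≈ 4.12310563
s/sqrt(n) = 25.92 / 4.12310563 ≈ 6.28652340
t = -23.51 / 6.28652340 ≈ -3.739746

-3.7397


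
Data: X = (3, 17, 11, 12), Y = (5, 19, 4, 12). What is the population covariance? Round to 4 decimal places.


Cov = (1/n)*sum((xi-xbar)(yi-ybar))
n = 4, xbar = 43/4 = 10.75, ybar = 40/4 = 10
sum((xi-xbar)(yi-ybar)) = 96
Cov = 96 / 4 = 24

24.0000


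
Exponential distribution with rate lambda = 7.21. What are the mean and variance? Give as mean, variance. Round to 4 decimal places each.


mean = 1/lam, var = 1/lam^2
mean = 1 / 7.21 = 100/721 ≈ 0.138696
lam^2 = 7.21^2 = 51.9841
var = 1 / 51.9841 ≈ 0.019237

0.1387, 0.0192


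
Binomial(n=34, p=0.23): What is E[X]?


E[X] = n*p = 34 * 0.23 = 7.82

7.82


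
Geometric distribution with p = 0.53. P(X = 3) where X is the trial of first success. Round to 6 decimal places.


P = (1-p)^(k-1) * p
(1-p)^(k-1) = 0.47^2 = 0.2209
P = 0.2209 * 0.53 = 0.117077

0.117077


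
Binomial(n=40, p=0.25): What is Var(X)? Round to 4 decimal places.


Var = n*p*(1-p) = 40 * 0.25 * 0.75 = 7.5

7.5000


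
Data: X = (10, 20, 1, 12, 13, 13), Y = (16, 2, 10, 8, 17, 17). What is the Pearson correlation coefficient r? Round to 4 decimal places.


r = sum((xi-xbar)(yi-ybar)) / sqrt(sum((xi-xbar)^2) * sum((yi-ybar)^2))
n = 6, xbar = 69/6 = 11.5, ybar = 70/6 = 35/3 ≈ 11.666667
Sxy = sum((xi-xbar)(yi-ybar)) = -57
Sxx = sum((xi-xbar)^2) = 189.5
Syy = sum((yi-ybar)^2) = 556/3 ≈ 185.333333
sqrt(Sxx*Syy) ≈ 187.405087
r = Sxy / sqrt(Sxx*Syy) = -57 / 187.405087 ≈ -0.304154

-0.3042


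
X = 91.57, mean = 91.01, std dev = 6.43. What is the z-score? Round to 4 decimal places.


z = (X - mu) / sigma
X - mu = 91.57 - 91.01 = 0.56
z = 0.56 / 6.43 = 56/643 ≈ 0.087092

0.0871


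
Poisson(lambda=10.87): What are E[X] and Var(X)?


E[X] = Var(X) = lambda = 10.87

10.87, 10.87


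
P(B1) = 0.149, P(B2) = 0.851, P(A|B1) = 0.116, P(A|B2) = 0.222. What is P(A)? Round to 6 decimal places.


P(A) = P(A|B1)*P(B1) + P(A|B2)*P(B2)
P(A|B1)*P(B1) = 0.116 * 0.149 = 0.017284
P(A|B2)*P(B2) = 0.222 * 0.851 = 0.188922
P(A) = 0.017284 + 0.188922 = 0.206206

0.206206


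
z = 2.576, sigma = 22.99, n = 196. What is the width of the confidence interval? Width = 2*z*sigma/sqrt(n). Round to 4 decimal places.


width = 2*z*sigma/sqrt(n)
2*z*sigma = 2 * 2.576 * 22.99 = 118.44448
sqrt(196) = 14
width = 118.44448 / 14 = 8.46032

8.4603


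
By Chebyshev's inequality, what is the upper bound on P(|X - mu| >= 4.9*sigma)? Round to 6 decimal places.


P <= 1/k^2
k^2 = 4.9^2 = 24.01
1/k^2 = 1 / 24.01 = 100/2401 ≈ 0.04164931

0.041649


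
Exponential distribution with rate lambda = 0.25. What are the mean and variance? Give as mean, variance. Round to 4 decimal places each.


mean = 1/lam, var = 1/lam^2
mean = 1 / 0.25 = 4
lam^2 = 0.25^2 = 0.0625
var = 1 / 0.0625 = 16

4.0000, 16.0000


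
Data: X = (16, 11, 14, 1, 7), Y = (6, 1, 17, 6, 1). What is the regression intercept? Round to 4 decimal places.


a = ybar - b*xbar, where b = sum((xi-xbar)(yi-ybar)) / sum((xi-xbar)^2)
n = 5, xbar = 49/5 = 9.8, ybar = 31/5 = 6.2
Sxy = sum((xi-xbar)(yi-ybar)) = 54.2
Sxx = sum((xi-xbar)^2) = 142.8
b = Sxy / Sxx = 271/714 ≈ 0.379552
a = 6.2 - 0.379552 * 9.8 = 253/102 ≈ 2.480392

2.4804


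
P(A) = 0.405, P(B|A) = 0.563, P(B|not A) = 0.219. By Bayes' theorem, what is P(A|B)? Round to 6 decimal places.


P(A|B) = P(B|A)*P(A) / P(B), P(B) = P(B|A)*P(A) + P(B|not A)*P(not A)
P(B|A)*P(A) = 0.563 * 0.405 = 0.228015
P(B|not A)*P(not A) = 0.219 * 0.595 = 0.130305
P(B) = 0.228015 + 0.130305 = 0.35832
P(A|B) = 0.228015 / 0.35832 ≈ 0.63634461

0.636345


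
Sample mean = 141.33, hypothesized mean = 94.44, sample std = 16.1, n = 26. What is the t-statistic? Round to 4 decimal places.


t = (xbar - mu0) / (s/sqrt(n))
xbar - mu0 = 141.33 - 94.44 = 46.89
sqrt(26) ≈ 5.09901951
s/sqrt(n) = 16.1 / 5.09901951 ≈ 3.15746978
t = 46.89 / 3.15746978 ≈ 14.850498

14.8505


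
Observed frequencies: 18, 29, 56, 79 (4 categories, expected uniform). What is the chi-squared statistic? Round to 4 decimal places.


chi2 = sum((O-E)^2/E), E = total/4
total = 182, E = 182/4 = 45.5
(18 - 45.5)^2 / 45.5 = 756.25 / 45.5 = 3025/182 ≈ 16.620879
(29 - 45.5)^2 / 45.5 = 272.25 / 45.5 = 1089/182 ≈ 5.983516
(56 - 45.5)^2 / 45.5 = 110.25 / 45.5 = 63/26 ≈ 2.423077
(79 - 45.5)^2 / 45.5 = 1122.25 / 45.5 = 4489/182 ≈ 24.664835
chi2 = 646/13 ≈ 49.692308

49.6923


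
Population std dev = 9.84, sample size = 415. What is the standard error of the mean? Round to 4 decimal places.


SE = sigma / sqrt(n)
sqrt(415) ≈ 20.371549
SE = 9.84 / 20.371549 ≈ 0.483027

0.4830


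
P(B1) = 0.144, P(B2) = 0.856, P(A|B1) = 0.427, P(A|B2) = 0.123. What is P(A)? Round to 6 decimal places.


P(A) = P(A|B1)*P(B1) + P(A|B2)*P(B2)
P(A|B1)*P(B1) = 0.427 * 0.144 = 0.061488
P(A|B2)*P(B2) = 0.123 * 0.856 = 0.105288
P(A) = 0.061488 + 0.105288 = 0.166776

0.166776
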